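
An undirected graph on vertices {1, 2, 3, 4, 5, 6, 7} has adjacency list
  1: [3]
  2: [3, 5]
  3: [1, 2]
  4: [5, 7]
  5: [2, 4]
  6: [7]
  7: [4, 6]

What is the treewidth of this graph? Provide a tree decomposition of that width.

Each bag holds 2 vertices, so the decomposition has width 1, which upper-bounds the treewidth. Since G has at least one edge (e.g. 6–7), it is not an edgeless graph, so tw(G) ≥ 1. Combining the bounds, tw(G) = 1.

Treewidth 1.
One such decomposition:
Bags: B1 = {6, 7}  B2 = {4, 7}  B3 = {4, 5}  B4 = {2, 5}  B5 = {2, 3}  B6 = {1, 3}
Tree: B1–B2, B2–B3, B3–B4, B4–B5, B5–B6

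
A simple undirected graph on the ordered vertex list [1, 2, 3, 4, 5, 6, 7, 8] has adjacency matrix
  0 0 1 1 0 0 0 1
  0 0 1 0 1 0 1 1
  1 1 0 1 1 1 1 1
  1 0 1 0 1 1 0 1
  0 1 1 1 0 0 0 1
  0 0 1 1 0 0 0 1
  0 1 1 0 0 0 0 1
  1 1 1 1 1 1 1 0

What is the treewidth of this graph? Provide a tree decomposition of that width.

Every bag has size at most 4, so the width is 4 − 1 = 3 and tw(G) ≤ 3. For the lower bound, the 4 vertices {2, 3, 5, 8} are pairwise adjacent, and any tree decomposition puts a clique entirely inside one bag — forcing width ≥ 3. Hence tw(G) = 3 exactly.

Treewidth 3.
One optimal decomposition is:
Bags: B1 = {2, 3, 5, 8}  B2 = {3, 4, 5, 8}  B3 = {1, 3, 4, 8}  B4 = {3, 4, 6, 8}  B5 = {2, 3, 7, 8}
Tree: B1–B2, B2–B3, B2–B4, B1–B5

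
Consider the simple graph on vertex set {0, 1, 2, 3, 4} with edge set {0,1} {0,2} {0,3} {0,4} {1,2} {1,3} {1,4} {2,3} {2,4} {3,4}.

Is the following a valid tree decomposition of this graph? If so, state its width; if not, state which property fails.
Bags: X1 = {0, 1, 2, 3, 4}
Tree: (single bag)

Every vertex of G appears in some bag (union = {0, 1, 2, 3, 4}); every edge is covered by a bag; and for each vertex v the set of bags containing v is connected in the bag tree. The decomposition is therefore valid. The largest bag has 5 vertices, so the width is 4.

Yes; width 4.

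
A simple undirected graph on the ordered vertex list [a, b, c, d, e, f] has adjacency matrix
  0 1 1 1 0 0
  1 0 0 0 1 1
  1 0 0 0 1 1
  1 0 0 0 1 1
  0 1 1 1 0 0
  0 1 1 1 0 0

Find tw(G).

3

A width-3 tree decomposition is:
Bags: B1 = {a, d, e, f}  B2 = {a, c, e, f}  B3 = {a, b, e, f}
Tree: B1–B2, B2–B3
Each bag holds 4 vertices, so the decomposition has width 3, which upper-bounds the treewidth. For the lower bound: the 4 vertex sets {a,d}, {c,e}, {f}, {b} are disjoint, each induces a connected subgraph, and every pair is joined by at least one edge of G. Contracting each set to a single vertex therefore yields K_{4} as a minor, and since treewidth is minor-monotone, tw(G) ≥ tw(K_{4}) = 3. Therefore the treewidth is 3.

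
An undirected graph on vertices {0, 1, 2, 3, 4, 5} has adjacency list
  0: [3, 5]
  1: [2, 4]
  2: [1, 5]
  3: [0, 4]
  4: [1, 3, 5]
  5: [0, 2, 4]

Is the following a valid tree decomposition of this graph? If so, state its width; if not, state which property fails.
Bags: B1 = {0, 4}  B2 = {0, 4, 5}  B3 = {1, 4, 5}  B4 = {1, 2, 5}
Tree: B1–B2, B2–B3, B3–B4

A tree decomposition must satisfy three properties: every vertex lies in some bag; for every edge, both endpoints lie together in some bag; and for every vertex, the bags containing it form a connected subtree. Here vertex 3 appears in no bag, so the decomposition is invalid.

No — vertex 3 appears in no bag.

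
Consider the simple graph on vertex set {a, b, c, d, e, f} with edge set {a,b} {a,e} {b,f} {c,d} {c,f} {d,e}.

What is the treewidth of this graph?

A width-2 tree decomposition is:
Bags: B1 = {a, b, e}  B2 = {b, d, e}  B3 = {b, c, d}  B4 = {b, c, f}
Tree: B1–B2, B2–B3, B3–B4
The largest bag has 3 vertices, giving width 2; this decomposition certifies tw(G) ≤ 2. The edges b–a–e–d–c–f–b form a cycle, so G is not a tree and its treewidth is at least 2. Combining the bounds, tw(G) = 2.

2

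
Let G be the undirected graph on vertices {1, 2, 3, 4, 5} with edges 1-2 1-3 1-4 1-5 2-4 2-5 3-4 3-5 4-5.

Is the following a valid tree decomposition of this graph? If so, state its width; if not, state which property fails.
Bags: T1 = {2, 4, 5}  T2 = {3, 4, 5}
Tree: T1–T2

No — vertex 1 appears in no bag.

A tree decomposition must satisfy three properties: every vertex lies in some bag; for every edge, both endpoints lie together in some bag; and for every vertex, the bags containing it form a connected subtree. Here vertex 1 appears in no bag, so the decomposition is invalid.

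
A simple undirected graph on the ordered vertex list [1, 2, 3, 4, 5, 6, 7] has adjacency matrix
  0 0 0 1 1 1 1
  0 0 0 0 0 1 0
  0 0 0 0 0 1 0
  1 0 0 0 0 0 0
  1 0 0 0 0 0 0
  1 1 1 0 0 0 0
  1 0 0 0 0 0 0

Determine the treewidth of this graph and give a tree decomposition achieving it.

The largest bag has 2 vertices, giving width 1; this decomposition certifies tw(G) ≤ 1. G has an edge, so its treewidth is at least 1. Combining the bounds, tw(G) = 1.

Treewidth 1.
Bags: B1 = {1, 7}  B2 = {1, 6}  B3 = {3, 6}  B4 = {2, 6}  B5 = {1, 4}  B6 = {1, 5}
Tree: B1–B2, B2–B3, B3–B4, B1–B5, B5–B6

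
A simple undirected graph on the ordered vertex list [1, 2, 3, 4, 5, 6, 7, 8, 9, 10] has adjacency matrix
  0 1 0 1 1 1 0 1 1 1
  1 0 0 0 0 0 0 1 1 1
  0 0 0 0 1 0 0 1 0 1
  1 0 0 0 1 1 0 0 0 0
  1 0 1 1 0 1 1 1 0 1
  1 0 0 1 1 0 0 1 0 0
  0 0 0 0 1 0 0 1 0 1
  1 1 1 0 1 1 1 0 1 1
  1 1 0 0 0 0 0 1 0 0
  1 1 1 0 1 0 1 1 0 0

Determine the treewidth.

3

A width-3 tree decomposition is:
Bags: B1 = {1, 5, 8, 10}  B2 = {3, 5, 8, 10}  B3 = {1, 2, 8, 10}  B4 = {1, 2, 8, 9}  B5 = {5, 7, 8, 10}  B6 = {1, 5, 6, 8}  B7 = {1, 4, 5, 6}
Tree: B1–B2, B1–B3, B3–B4, B1–B5, B1–B6, B6–B7
The largest bag has 4 vertices, giving width 3; this decomposition certifies tw(G) ≤ 3. Conversely, {1, 2, 8, 9} is a clique of size 4, and the vertices of any clique must share a bag in every tree decomposition; so some bag has ≥ 4 vertices and tw(G) ≥ 3. Hence tw(G) = 3 exactly.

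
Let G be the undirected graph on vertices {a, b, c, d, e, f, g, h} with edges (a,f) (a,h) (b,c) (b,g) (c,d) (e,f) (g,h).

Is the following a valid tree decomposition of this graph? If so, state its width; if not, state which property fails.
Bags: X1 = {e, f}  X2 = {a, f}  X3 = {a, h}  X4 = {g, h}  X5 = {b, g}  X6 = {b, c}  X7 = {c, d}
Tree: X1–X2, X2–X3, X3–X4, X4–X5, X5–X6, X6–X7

Yes; width 1.

Every vertex of G appears in some bag (union = {a, b, c, d, e, f, g, h}); every edge is covered by a bag; and for each vertex v the set of bags containing v is connected in the bag tree. The decomposition is therefore valid. The largest bag has 2 vertices, so the width is 1.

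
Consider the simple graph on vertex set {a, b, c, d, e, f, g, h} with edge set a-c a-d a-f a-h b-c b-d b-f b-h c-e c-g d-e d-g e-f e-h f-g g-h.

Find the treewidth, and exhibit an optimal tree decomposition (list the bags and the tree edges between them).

The largest bag has 5 vertices, giving width 4; this decomposition certifies tw(G) ≤ 4. For the lower bound: the 5 vertex sets {c,e}, {d,g}, {a,f}, {h}, {b} are disjoint, each induces a connected subgraph, and every pair is joined by at least one edge of G. Contracting each set to a single vertex therefore yields K_{5} as a minor, and since treewidth is minor-monotone, tw(G) ≥ tw(K_{5}) = 4. Combining the bounds, tw(G) = 4.

Treewidth 4.
One such decomposition:
Bags: B1 = {c, d, e, f, h}  B2 = {c, d, f, g, h}  B3 = {a, c, d, f, h}  B4 = {b, c, d, f, h}
Tree: B1–B2, B2–B3, B3–B4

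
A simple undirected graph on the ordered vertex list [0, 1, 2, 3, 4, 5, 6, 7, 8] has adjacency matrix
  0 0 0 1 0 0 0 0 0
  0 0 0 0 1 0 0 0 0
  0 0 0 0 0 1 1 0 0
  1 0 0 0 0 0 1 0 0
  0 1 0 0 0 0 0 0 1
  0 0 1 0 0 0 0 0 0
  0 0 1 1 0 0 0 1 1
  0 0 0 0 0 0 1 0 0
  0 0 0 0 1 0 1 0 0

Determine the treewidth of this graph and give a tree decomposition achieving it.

The largest bag has 2 vertices, giving width 1; this decomposition certifies tw(G) ≤ 1. Since G has at least one edge (e.g. 6–8), it is not an edgeless graph, so tw(G) ≥ 1. Hence tw(G) = 1 exactly.

Treewidth 1.
One optimal decomposition is:
Bags: B1 = {6, 8}  B2 = {4, 8}  B3 = {3, 6}  B4 = {0, 3}  B5 = {2, 6}  B6 = {1, 4}  B7 = {2, 5}  B8 = {6, 7}
Tree: B1–B2, B1–B3, B3–B4, B1–B5, B2–B6, B5–B7, B5–B8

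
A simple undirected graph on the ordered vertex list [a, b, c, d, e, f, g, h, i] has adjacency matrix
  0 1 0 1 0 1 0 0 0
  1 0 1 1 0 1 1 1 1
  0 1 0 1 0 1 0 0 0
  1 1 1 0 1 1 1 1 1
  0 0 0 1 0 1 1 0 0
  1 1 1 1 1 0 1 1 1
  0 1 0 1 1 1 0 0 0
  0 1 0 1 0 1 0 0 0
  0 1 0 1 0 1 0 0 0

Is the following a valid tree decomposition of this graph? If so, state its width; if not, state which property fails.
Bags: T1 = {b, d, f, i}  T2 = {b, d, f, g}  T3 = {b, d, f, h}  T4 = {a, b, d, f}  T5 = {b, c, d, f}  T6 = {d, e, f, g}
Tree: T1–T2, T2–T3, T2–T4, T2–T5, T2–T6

Yes; width 3.

Checking the three conditions: (i) the bags cover all of {a, b, c, d, e, f, g, h, i}; (ii) for each edge, some bag contains both endpoints; (iii) the bags containing any fixed vertex form a subtree. All hold, so the decomposition is valid with width 4 − 1 = 3.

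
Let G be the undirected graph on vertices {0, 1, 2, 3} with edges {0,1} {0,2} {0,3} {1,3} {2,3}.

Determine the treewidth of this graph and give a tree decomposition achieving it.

Treewidth 2.
One optimal decomposition is:
Bags: B1 = {0, 2, 3}  B2 = {0, 1, 3}
Tree: B1–B2

Every bag has size at most 3, so the width is 3 − 1 = 2 and tw(G) ≤ 2. Conversely, {0, 1, 3} is a clique of size 3, and the vertices of any clique must share a bag in every tree decomposition; so some bag has ≥ 3 vertices and tw(G) ≥ 2. The upper and lower bounds meet at 2, so that is the treewidth.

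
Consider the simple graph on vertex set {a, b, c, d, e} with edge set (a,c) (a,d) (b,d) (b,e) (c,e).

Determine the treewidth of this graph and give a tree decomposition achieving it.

Treewidth 2.
One such decomposition:
Bags: B1 = {a, b, d}  B2 = {a, b, c}  B3 = {b, c, e}
Tree: B1–B2, B2–B3

Each bag holds 3 vertices, so the decomposition has width 2, which upper-bounds the treewidth. The edges b–d–a–c–e–b form a cycle, so G is not a tree and its treewidth is at least 2. Hence tw(G) = 2 exactly.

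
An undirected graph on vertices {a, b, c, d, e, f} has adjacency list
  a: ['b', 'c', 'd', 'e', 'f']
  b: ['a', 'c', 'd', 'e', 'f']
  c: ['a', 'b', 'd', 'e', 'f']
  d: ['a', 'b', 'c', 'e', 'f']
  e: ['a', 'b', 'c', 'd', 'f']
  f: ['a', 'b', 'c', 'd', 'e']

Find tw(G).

A width-5 tree decomposition is:
Bags: B1 = {a, b, c, d, e, f}
Tree: (single bag)
With just one bag of size 6, the width is 6 − 1 = 5, so tw(G) ≤ 5. For the lower bound, the 6 vertices {a, b, c, d, e, f} are pairwise adjacent, and any tree decomposition puts a clique entirely inside one bag — forcing width ≥ 5. Combining the bounds, tw(G) = 5.

5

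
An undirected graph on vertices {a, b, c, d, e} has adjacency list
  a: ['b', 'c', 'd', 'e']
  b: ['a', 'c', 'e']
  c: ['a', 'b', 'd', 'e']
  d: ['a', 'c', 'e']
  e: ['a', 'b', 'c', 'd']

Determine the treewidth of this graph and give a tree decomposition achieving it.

Each bag holds 4 vertices, so the decomposition has width 3, which upper-bounds the treewidth. On the other hand G contains the 4-clique {a, c, d, e}. A clique must lie in a single bag of any decomposition, so no decomposition can have width below 3. Therefore the treewidth is 3.

Treewidth 3.
Bags: B1 = {a, b, c, e}  B2 = {a, c, d, e}
Tree: B1–B2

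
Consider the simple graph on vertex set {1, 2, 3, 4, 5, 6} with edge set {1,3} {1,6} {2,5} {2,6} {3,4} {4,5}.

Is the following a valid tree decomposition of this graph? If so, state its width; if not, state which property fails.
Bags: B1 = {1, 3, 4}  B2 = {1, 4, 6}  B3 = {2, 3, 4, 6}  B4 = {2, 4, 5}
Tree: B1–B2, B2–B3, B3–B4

A tree decomposition must satisfy three properties: every vertex lies in some bag; for every edge, both endpoints lie together in some bag; and for every vertex, the bags containing it form a connected subtree. Here bags containing vertex 3 are not connected in the tree, so the decomposition is invalid.

No — bags containing vertex 3 are not connected in the tree.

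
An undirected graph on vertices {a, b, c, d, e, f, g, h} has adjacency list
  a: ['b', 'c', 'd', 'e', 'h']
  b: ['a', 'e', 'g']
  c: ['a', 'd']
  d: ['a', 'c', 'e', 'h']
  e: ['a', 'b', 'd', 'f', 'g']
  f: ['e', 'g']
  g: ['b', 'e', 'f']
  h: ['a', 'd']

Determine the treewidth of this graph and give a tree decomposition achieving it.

Treewidth 2.
One optimal decomposition is:
Bags: B1 = {e, f, g}  B2 = {b, e, g}  B3 = {a, b, e}  B4 = {a, d, e}  B5 = {a, d, h}  B6 = {a, c, d}
Tree: B1–B2, B2–B3, B3–B4, B4–B5, B5–B6

Each bag holds 3 vertices, so the decomposition has width 2, which upper-bounds the treewidth. Conversely, {e, f, g} is a clique of size 3, and the vertices of any clique must share a bag in every tree decomposition; so some bag has ≥ 3 vertices and tw(G) ≥ 2. The upper and lower bounds meet at 2, so that is the treewidth.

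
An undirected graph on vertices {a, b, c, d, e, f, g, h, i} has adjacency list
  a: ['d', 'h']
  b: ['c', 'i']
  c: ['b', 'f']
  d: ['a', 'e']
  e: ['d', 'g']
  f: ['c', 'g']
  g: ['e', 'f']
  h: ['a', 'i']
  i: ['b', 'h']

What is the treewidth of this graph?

2

A width-2 tree decomposition is:
Bags: B1 = {a, h, i}  B2 = {a, d, i}  B3 = {d, e, i}  B4 = {e, g, i}  B5 = {f, g, i}  B6 = {c, f, i}  B7 = {b, c, i}
Tree: B1–B2, B2–B3, B3–B4, B4–B5, B5–B6, B6–B7
Each bag holds 3 vertices, so the decomposition has width 2, which upper-bounds the treewidth. The edges i–h–a–d–e–g–f–c–b–i form a cycle, so G is not a tree and its treewidth is at least 2. Combining the bounds, tw(G) = 2.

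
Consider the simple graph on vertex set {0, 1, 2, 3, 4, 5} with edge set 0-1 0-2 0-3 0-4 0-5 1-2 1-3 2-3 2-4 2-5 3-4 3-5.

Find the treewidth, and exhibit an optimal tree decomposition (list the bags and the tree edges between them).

The largest bag has 4 vertices, giving width 3; this decomposition certifies tw(G) ≤ 3. Conversely, {0, 1, 2, 3} is a clique of size 4, and the vertices of any clique must share a bag in every tree decomposition; so some bag has ≥ 4 vertices and tw(G) ≥ 3. The upper and lower bounds meet at 3, so that is the treewidth.

Treewidth 3.
One such decomposition:
Bags: B1 = {0, 2, 3, 4}  B2 = {0, 1, 2, 3}  B3 = {0, 2, 3, 5}
Tree: B1–B2, B2–B3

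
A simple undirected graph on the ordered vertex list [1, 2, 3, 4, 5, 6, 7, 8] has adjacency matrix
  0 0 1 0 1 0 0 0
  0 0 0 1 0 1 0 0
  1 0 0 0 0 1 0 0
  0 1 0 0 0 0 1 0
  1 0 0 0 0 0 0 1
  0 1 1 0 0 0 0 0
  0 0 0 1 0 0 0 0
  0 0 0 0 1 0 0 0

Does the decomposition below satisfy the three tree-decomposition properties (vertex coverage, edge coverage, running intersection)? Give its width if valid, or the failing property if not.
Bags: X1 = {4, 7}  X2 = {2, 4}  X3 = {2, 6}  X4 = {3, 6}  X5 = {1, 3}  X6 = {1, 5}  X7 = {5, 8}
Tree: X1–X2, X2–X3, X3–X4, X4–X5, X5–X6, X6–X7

Checking the three conditions: (i) the bags cover all of {1, 2, 3, 4, 5, 6, 7, 8}; (ii) for each edge, some bag contains both endpoints; (iii) the bags containing any fixed vertex form a subtree. All hold, so the decomposition is valid with width 2 − 1 = 1.

Yes; width 1.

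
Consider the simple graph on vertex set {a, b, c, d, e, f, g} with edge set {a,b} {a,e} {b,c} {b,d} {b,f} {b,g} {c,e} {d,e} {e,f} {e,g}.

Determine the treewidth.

A width-2 tree decomposition is:
Bags: B1 = {a, b, e}  B2 = {b, c, e}  B3 = {b, e, g}  B4 = {b, e, f}  B5 = {b, d, e}
Tree: B1–B2, B2–B3, B3–B4, B4–B5
Every bag has size at most 3, so the width is 3 − 1 = 2 and tw(G) ≤ 2. For the lower bound, G contains the cycle e–a–b–c–e, so G is not a forest; only forests have treewidth ≤ 1, hence tw(G) ≥ 2. Therefore the treewidth is 2.

2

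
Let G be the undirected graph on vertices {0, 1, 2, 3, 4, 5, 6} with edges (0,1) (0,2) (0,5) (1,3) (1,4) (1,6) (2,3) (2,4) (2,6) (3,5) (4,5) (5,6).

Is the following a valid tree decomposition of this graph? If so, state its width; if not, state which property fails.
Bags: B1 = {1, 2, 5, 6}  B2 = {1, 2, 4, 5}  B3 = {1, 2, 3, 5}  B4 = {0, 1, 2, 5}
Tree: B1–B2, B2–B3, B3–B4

Checking the three conditions: (i) the bags cover all of {0, 1, 2, 3, 4, 5, 6}; (ii) for each edge, some bag contains both endpoints; (iii) the bags containing any fixed vertex form a subtree. All hold, so the decomposition is valid with width 4 − 1 = 3.

Yes; width 3.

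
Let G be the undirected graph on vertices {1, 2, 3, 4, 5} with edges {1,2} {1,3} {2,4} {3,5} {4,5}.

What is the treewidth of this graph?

A width-2 tree decomposition is:
Bags: B1 = {2, 4, 5}  B2 = {2, 3, 5}  B3 = {1, 2, 3}
Tree: B1–B2, B2–B3
Each bag holds 3 vertices, so the decomposition has width 2, which upper-bounds the treewidth. For the lower bound, G contains the cycle 2–4–5–3–1–2, so G is not a forest; only forests have treewidth ≤ 1, hence tw(G) ≥ 2. Hence tw(G) = 2 exactly.

2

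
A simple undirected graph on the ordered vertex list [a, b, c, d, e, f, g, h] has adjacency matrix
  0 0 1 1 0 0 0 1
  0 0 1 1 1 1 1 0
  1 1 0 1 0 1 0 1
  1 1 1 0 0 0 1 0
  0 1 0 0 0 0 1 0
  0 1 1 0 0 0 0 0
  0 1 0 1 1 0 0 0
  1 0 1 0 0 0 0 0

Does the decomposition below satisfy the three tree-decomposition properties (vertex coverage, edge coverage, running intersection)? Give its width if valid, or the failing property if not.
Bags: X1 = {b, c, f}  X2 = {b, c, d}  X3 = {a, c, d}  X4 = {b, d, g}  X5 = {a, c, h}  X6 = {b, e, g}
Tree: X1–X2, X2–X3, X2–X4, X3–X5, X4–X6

Vertex coverage: the bags together contain {a, b, c, d, e, f, g, h}, the full vertex set. Edge coverage: each edge of G has both endpoints in at least one bag. Running intersection: for every vertex, the bags containing it form a connected subtree. All three properties hold, so this is a valid tree decomposition of width max|bag| − 1 = 2, and hence tw(G) ≤ 2.

Yes; width 2.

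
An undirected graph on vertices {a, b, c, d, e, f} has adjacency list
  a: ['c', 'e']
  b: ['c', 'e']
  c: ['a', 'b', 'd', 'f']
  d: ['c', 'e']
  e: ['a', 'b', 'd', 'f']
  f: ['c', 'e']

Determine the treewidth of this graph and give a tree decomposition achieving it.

Treewidth 2.
One such decomposition:
Bags: B1 = {c, e, f}  B2 = {c, d, e}  B3 = {b, c, e}  B4 = {a, c, e}
Tree: B1–B2, B2–B3, B3–B4

Each bag holds 3 vertices, so the decomposition has width 2, which upper-bounds the treewidth. The edges f–c–d–e–f form a cycle, so G is not a tree and its treewidth is at least 2. Combining the bounds, tw(G) = 2.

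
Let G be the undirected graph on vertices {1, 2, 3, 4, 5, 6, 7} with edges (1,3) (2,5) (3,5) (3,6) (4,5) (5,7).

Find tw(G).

1

A width-1 tree decomposition is:
Bags: B1 = {3, 6}  B2 = {1, 3}  B3 = {3, 5}  B4 = {5, 7}  B5 = {4, 5}  B6 = {2, 5}
Tree: B1–B2, B1–B3, B3–B4, B4–B5, B5–B6
Each bag holds 2 vertices, so the decomposition has width 1, which upper-bounds the treewidth. Any graph with an edge has treewidth ≥ 1, and G has the edge 3–6. The upper and lower bounds meet at 1, so that is the treewidth.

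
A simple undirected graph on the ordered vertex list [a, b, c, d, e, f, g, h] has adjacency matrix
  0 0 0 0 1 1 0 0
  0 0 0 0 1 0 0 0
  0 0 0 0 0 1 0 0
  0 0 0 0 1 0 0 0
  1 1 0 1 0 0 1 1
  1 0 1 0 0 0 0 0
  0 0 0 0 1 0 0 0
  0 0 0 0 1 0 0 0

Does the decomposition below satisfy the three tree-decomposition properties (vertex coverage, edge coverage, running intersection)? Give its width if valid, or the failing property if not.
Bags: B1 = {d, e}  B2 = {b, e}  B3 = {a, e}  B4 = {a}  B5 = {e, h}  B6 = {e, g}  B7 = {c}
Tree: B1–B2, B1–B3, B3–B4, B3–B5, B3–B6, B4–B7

A tree decomposition must satisfy three properties: every vertex lies in some bag; for every edge, both endpoints lie together in some bag; and for every vertex, the bags containing it form a connected subtree. Here vertex f appears in no bag, so the decomposition is invalid.

No — vertex f appears in no bag.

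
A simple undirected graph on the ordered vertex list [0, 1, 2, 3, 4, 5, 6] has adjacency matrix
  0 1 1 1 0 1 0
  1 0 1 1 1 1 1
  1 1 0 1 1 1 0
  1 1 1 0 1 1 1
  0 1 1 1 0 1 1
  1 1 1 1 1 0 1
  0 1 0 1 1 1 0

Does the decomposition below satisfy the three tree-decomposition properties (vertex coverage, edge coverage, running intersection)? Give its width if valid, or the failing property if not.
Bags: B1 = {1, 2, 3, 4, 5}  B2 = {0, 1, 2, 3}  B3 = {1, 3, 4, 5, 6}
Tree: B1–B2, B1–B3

A tree decomposition must satisfy three properties: every vertex lies in some bag; for every edge, both endpoints lie together in some bag; and for every vertex, the bags containing it form a connected subtree. Here edge (5,0) lies in no bag, so the decomposition is invalid.

No — edge (5,0) lies in no bag.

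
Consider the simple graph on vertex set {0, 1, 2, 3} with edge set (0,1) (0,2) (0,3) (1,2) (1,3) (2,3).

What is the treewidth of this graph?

A width-3 tree decomposition is:
Bags: B1 = {0, 1, 2, 3}
Tree: (single bag)
With just one bag of size 4, the width is 4 − 1 = 3, so tw(G) ≤ 3. For the lower bound, the 4 vertices {0, 1, 2, 3} are pairwise adjacent, and any tree decomposition puts a clique entirely inside one bag — forcing width ≥ 3. Combining the bounds, tw(G) = 3.

3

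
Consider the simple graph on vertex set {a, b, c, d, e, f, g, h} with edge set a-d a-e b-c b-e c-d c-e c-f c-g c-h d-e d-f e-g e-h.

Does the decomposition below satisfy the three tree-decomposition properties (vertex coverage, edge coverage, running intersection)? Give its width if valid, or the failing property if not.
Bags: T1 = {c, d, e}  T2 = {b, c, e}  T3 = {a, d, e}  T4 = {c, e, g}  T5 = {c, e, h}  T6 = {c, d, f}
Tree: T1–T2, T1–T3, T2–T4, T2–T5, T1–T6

Checking the three conditions: (i) the bags cover all of {a, b, c, d, e, f, g, h}; (ii) for each edge, some bag contains both endpoints; (iii) the bags containing any fixed vertex form a subtree. All hold, so the decomposition is valid with width 3 − 1 = 2.

Yes; width 2.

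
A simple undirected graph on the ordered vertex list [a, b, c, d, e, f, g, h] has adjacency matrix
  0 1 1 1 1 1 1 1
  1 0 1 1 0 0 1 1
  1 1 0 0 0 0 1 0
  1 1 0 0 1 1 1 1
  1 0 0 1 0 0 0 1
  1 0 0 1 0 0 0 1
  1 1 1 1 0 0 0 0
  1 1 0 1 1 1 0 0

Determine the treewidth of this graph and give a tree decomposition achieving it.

Every bag has size at most 4, so the width is 4 − 1 = 3 and tw(G) ≤ 3. Conversely, {a, b, d, g} is a clique of size 4, and the vertices of any clique must share a bag in every tree decomposition; so some bag has ≥ 4 vertices and tw(G) ≥ 3. The upper and lower bounds meet at 3, so that is the treewidth.

Treewidth 3.
One such decomposition:
Bags: B1 = {a, d, f, h}  B2 = {a, b, d, h}  B3 = {a, b, d, g}  B4 = {a, b, c, g}  B5 = {a, d, e, h}
Tree: B1–B2, B2–B3, B3–B4, B1–B5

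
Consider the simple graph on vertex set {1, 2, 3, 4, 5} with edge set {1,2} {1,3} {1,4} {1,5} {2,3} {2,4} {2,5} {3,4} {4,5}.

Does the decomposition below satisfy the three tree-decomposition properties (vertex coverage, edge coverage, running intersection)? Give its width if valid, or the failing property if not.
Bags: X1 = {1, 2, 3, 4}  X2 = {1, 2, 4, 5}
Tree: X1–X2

Yes; width 3.

Checking the three conditions: (i) the bags cover all of {1, 2, 3, 4, 5}; (ii) for each edge, some bag contains both endpoints; (iii) the bags containing any fixed vertex form a subtree. All hold, so the decomposition is valid with width 4 − 1 = 3.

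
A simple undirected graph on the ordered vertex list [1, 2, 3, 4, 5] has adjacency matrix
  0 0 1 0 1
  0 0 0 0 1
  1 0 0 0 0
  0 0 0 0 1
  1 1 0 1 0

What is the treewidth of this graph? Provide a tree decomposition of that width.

Every bag has size at most 2, so the width is 2 − 1 = 1 and tw(G) ≤ 1. Any graph with an edge has treewidth ≥ 1, and G has the edge 2–5. Hence tw(G) = 1 exactly.

Treewidth 1.
Bags: B1 = {2, 5}  B2 = {4, 5}  B3 = {1, 5}  B4 = {1, 3}
Tree: B1–B2, B2–B3, B3–B4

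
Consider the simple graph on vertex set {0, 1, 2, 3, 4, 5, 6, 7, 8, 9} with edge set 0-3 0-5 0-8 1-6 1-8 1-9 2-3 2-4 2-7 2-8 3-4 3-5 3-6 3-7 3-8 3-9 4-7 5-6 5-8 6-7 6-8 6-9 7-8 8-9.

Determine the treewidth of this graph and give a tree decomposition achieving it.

Each bag holds 4 vertices, so the decomposition has width 3, which upper-bounds the treewidth. For the lower bound, the 4 vertices {1, 6, 8, 9} are pairwise adjacent, and any tree decomposition puts a clique entirely inside one bag — forcing width ≥ 3. Combining the bounds, tw(G) = 3.

Treewidth 3.
One such decomposition:
Bags: B1 = {3, 6, 7, 8}  B2 = {2, 3, 7, 8}  B3 = {3, 6, 8, 9}  B4 = {2, 3, 4, 7}  B5 = {3, 5, 6, 8}  B6 = {1, 6, 8, 9}  B7 = {0, 3, 5, 8}
Tree: B1–B2, B1–B3, B2–B4, B3–B5, B3–B6, B5–B7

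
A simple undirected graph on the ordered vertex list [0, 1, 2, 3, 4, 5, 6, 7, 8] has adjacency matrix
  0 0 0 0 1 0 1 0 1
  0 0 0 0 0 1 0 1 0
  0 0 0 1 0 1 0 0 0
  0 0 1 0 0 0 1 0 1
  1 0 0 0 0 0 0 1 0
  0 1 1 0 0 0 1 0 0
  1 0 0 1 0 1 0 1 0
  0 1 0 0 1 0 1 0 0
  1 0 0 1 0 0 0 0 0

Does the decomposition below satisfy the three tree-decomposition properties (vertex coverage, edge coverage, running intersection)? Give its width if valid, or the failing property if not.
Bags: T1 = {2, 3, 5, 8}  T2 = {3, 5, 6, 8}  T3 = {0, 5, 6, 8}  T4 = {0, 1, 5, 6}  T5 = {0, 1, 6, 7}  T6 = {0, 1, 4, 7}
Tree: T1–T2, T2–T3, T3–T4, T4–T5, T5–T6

Yes; width 3.

Every vertex of G appears in some bag (union = {0, 1, 2, 3, 4, 5, 6, 7, 8}); every edge is covered by a bag; and for each vertex v the set of bags containing v is connected in the bag tree. The decomposition is therefore valid. The largest bag has 4 vertices, so the width is 3.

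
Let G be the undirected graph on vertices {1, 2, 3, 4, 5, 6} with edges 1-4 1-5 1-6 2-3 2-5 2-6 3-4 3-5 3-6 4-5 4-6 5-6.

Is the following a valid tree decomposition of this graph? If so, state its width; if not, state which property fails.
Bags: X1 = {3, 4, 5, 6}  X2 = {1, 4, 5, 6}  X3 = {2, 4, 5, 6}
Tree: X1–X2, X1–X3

No — edge (3,2) lies in no bag.

A tree decomposition must satisfy three properties: every vertex lies in some bag; for every edge, both endpoints lie together in some bag; and for every vertex, the bags containing it form a connected subtree. Here edge (3,2) lies in no bag, so the decomposition is invalid.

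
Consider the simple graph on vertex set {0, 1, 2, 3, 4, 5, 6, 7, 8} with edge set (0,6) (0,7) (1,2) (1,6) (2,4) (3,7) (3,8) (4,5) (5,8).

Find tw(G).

2

A width-2 tree decomposition is:
Bags: B1 = {4, 5, 8}  B2 = {2, 4, 8}  B3 = {1, 2, 8}  B4 = {1, 6, 8}  B5 = {0, 6, 8}  B6 = {0, 7, 8}  B7 = {3, 7, 8}
Tree: B1–B2, B2–B3, B3–B4, B4–B5, B5–B6, B6–B7
The largest bag has 3 vertices, giving width 2; this decomposition certifies tw(G) ≤ 2. Since 8–5–4–2–1–6–0–7–3–8 is a cycle in G, G is not acyclic. Forests are exactly the graphs of treewidth ≤ 1, so tw(G) ≥ 2. Hence tw(G) = 2 exactly.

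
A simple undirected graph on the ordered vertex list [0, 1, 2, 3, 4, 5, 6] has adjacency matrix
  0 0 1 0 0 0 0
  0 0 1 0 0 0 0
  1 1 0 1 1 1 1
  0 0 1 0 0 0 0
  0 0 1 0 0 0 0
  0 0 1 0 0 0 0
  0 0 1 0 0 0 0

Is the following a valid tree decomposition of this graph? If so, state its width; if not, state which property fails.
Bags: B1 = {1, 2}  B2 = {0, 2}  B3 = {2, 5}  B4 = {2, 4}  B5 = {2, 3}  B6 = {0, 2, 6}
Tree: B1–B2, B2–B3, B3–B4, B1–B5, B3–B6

No — bags containing vertex 0 are not connected in the tree.

A tree decomposition must satisfy three properties: every vertex lies in some bag; for every edge, both endpoints lie together in some bag; and for every vertex, the bags containing it form a connected subtree. Here bags containing vertex 0 are not connected in the tree, so the decomposition is invalid.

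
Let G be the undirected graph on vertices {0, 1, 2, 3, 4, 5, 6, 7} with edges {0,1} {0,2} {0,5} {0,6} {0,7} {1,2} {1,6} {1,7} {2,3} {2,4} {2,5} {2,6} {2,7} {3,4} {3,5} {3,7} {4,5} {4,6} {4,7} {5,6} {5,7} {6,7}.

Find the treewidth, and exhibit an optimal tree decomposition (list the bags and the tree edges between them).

Treewidth 4.
One such decomposition:
Bags: B1 = {0, 2, 5, 6, 7}  B2 = {0, 1, 2, 6, 7}  B3 = {2, 4, 5, 6, 7}  B4 = {2, 3, 4, 5, 7}
Tree: B1–B2, B1–B3, B3–B4

Each bag holds 5 vertices, so the decomposition has width 4, which upper-bounds the treewidth. For the lower bound, the 5 vertices {0, 1, 2, 6, 7} are pairwise adjacent, and any tree decomposition puts a clique entirely inside one bag — forcing width ≥ 4. The upper and lower bounds meet at 4, so that is the treewidth.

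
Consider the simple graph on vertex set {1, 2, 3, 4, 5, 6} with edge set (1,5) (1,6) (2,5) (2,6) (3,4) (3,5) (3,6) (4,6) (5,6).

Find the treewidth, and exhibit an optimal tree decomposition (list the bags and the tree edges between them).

The largest bag has 3 vertices, giving width 2; this decomposition certifies tw(G) ≤ 2. For the lower bound, the 3 vertices {3, 4, 6} are pairwise adjacent, and any tree decomposition puts a clique entirely inside one bag — forcing width ≥ 2. Hence tw(G) = 2 exactly.

Treewidth 2.
One such decomposition:
Bags: B1 = {3, 5, 6}  B2 = {2, 5, 6}  B3 = {1, 5, 6}  B4 = {3, 4, 6}
Tree: B1–B2, B1–B3, B1–B4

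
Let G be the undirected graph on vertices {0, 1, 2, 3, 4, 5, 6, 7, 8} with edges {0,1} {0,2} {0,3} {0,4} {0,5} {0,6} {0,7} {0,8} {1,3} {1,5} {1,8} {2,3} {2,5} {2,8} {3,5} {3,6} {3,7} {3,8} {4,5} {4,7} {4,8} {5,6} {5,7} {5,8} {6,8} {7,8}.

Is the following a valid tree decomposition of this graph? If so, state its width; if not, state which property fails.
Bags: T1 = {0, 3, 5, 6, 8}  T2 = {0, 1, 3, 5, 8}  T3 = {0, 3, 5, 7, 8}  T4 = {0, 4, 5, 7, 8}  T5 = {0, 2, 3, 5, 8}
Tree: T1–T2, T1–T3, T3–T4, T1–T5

Checking the three conditions: (i) the bags cover all of {0, 1, 2, 3, 4, 5, 6, 7, 8}; (ii) for each edge, some bag contains both endpoints; (iii) the bags containing any fixed vertex form a subtree. All hold, so the decomposition is valid with width 5 − 1 = 4.

Yes; width 4.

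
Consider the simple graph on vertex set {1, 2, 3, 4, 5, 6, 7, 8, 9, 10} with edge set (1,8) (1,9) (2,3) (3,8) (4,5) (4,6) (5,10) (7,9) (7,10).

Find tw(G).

1

A width-1 tree decomposition is:
Bags: B1 = {4, 6}  B2 = {4, 5}  B3 = {5, 10}  B4 = {7, 10}  B5 = {7, 9}  B6 = {1, 9}  B7 = {1, 8}  B8 = {3, 8}  B9 = {2, 3}
Tree: B1–B2, B2–B3, B3–B4, B4–B5, B5–B6, B6–B7, B7–B8, B8–B9
Every bag has size at most 2, so the width is 2 − 1 = 1 and tw(G) ≤ 1. G has an edge, so its treewidth is at least 1. Combining the bounds, tw(G) = 1.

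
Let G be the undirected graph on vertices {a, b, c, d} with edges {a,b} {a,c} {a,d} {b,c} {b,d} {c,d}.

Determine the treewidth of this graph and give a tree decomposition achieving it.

A single bag containing all 4 vertices is trivially a valid decomposition of width 3. Conversely, {a, b, c, d} is a clique of size 4, and the vertices of any clique must share a bag in every tree decomposition; so some bag has ≥ 4 vertices and tw(G) ≥ 3. Hence tw(G) = 3 exactly.

Treewidth 3.
One such decomposition:
Bags: B1 = {a, b, c, d}
Tree: (single bag)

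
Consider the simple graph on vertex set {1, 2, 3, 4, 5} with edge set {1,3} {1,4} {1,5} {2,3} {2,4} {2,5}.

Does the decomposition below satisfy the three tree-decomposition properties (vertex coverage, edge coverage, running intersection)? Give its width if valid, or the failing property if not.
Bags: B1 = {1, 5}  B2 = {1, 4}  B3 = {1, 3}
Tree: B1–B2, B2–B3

A tree decomposition must satisfy three properties: every vertex lies in some bag; for every edge, both endpoints lie together in some bag; and for every vertex, the bags containing it form a connected subtree. Here vertex 2 appears in no bag, so the decomposition is invalid.

No — vertex 2 appears in no bag.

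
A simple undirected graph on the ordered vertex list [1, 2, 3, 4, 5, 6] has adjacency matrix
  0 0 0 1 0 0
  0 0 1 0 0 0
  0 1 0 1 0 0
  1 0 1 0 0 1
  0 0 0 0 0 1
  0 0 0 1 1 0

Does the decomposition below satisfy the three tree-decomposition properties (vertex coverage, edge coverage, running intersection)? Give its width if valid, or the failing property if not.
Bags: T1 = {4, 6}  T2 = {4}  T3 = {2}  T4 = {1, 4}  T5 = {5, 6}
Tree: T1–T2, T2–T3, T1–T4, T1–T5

No — vertex 3 appears in no bag.

A tree decomposition must satisfy three properties: every vertex lies in some bag; for every edge, both endpoints lie together in some bag; and for every vertex, the bags containing it form a connected subtree. Here vertex 3 appears in no bag, so the decomposition is invalid.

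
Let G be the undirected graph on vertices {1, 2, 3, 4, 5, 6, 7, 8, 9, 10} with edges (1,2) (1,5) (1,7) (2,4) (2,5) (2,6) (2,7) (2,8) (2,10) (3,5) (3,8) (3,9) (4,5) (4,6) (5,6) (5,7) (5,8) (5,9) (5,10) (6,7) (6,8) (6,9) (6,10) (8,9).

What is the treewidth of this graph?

A width-3 tree decomposition is:
Bags: B1 = {2, 5, 6, 7}  B2 = {2, 5, 6, 10}  B3 = {2, 4, 5, 6}  B4 = {2, 5, 6, 8}  B5 = {1, 2, 5, 7}  B6 = {5, 6, 8, 9}  B7 = {3, 5, 8, 9}
Tree: B1–B2, B2–B3, B2–B4, B1–B5, B4–B6, B6–B7
The largest bag has 4 vertices, giving width 3; this decomposition certifies tw(G) ≤ 3. On the other hand G contains the 4-clique {3, 5, 8, 9}. A clique must lie in a single bag of any decomposition, so no decomposition can have width below 3. The upper and lower bounds meet at 3, so that is the treewidth.

3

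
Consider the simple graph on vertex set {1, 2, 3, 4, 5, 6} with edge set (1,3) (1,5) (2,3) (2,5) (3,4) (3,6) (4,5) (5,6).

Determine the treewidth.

2

A width-2 tree decomposition is:
Bags: B1 = {3, 4, 5}  B2 = {1, 3, 5}  B3 = {3, 5, 6}  B4 = {2, 3, 5}
Tree: B1–B2, B2–B3, B3–B4
Each bag holds 3 vertices, so the decomposition has width 2, which upper-bounds the treewidth. The edges 5–4–3–1–5 form a cycle, so G is not a tree and its treewidth is at least 2. The upper and lower bounds meet at 2, so that is the treewidth.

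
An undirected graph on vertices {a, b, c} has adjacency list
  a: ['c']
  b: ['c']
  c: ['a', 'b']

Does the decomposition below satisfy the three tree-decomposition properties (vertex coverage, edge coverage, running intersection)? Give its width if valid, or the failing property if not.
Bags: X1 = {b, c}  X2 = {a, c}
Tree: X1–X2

Yes; width 1.

Vertex coverage: the bags together contain {a, b, c}, the full vertex set. Edge coverage: each edge of G has both endpoints in at least one bag. Running intersection: for every vertex, the bags containing it form a connected subtree. All three properties hold, so this is a valid tree decomposition of width max|bag| − 1 = 1, and hence tw(G) ≤ 1.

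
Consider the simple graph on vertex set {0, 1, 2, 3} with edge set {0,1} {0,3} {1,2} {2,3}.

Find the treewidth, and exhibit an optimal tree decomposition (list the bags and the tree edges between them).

Each bag holds 3 vertices, so the decomposition has width 2, which upper-bounds the treewidth. For the lower bound, G contains the cycle 1–2–3–0–1, so G is not a forest; only forests have treewidth ≤ 1, hence tw(G) ≥ 2. Hence tw(G) = 2 exactly.

Treewidth 2.
One optimal decomposition is:
Bags: B1 = {1, 2, 3}  B2 = {0, 1, 3}
Tree: B1–B2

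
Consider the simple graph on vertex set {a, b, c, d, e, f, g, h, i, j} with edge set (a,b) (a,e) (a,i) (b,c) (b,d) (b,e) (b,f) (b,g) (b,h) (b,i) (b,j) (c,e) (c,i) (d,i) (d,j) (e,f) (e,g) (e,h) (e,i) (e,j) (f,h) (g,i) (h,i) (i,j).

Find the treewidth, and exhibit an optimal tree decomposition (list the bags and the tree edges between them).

Treewidth 3.
One such decomposition:
Bags: B1 = {b, e, i, j}  B2 = {b, c, e, i}  B3 = {a, b, e, i}  B4 = {b, e, g, i}  B5 = {b, e, h, i}  B6 = {b, d, i, j}  B7 = {b, e, f, h}
Tree: B1–B2, B2–B3, B3–B4, B2–B5, B1–B6, B5–B7

Each bag holds 4 vertices, so the decomposition has width 3, which upper-bounds the treewidth. On the other hand G contains the 4-clique {b, e, f, h}. A clique must lie in a single bag of any decomposition, so no decomposition can have width below 3. Therefore the treewidth is 3.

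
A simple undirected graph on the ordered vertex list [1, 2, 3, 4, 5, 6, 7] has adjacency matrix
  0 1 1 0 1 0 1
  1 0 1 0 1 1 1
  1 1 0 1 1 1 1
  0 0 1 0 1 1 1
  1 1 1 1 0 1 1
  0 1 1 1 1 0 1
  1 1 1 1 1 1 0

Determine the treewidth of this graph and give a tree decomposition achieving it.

Treewidth 4.
One optimal decomposition is:
Bags: B1 = {2, 3, 5, 6, 7}  B2 = {3, 4, 5, 6, 7}  B3 = {1, 2, 3, 5, 7}
Tree: B1–B2, B1–B3

Every bag has size at most 5, so the width is 5 − 1 = 4 and tw(G) ≤ 4. For the lower bound, the 5 vertices {1, 2, 3, 5, 7} are pairwise adjacent, and any tree decomposition puts a clique entirely inside one bag — forcing width ≥ 4. Combining the bounds, tw(G) = 4.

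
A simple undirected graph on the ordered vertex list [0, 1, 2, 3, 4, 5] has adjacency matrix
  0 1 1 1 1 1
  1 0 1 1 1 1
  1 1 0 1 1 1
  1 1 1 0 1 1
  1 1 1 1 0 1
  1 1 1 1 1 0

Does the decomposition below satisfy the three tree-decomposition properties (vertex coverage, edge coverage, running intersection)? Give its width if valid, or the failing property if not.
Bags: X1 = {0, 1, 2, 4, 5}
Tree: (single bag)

A tree decomposition must satisfy three properties: every vertex lies in some bag; for every edge, both endpoints lie together in some bag; and for every vertex, the bags containing it form a connected subtree. Here vertex 3 appears in no bag, so the decomposition is invalid.

No — vertex 3 appears in no bag.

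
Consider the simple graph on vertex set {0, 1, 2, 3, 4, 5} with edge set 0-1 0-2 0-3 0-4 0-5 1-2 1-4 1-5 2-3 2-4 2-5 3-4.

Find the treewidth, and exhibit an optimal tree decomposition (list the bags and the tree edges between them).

Treewidth 3.
One such decomposition:
Bags: B1 = {0, 1, 2, 4}  B2 = {0, 1, 2, 5}  B3 = {0, 2, 3, 4}
Tree: B1–B2, B1–B3

Every bag has size at most 4, so the width is 4 − 1 = 3 and tw(G) ≤ 3. For the lower bound, the 4 vertices {0, 1, 2, 4} are pairwise adjacent, and any tree decomposition puts a clique entirely inside one bag — forcing width ≥ 3. Hence tw(G) = 3 exactly.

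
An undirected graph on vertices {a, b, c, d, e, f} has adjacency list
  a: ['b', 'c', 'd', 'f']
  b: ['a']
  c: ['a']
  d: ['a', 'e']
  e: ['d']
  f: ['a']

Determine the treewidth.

A width-1 tree decomposition is:
Bags: B1 = {a, c}  B2 = {a, d}  B3 = {a, f}  B4 = {a, b}  B5 = {d, e}
Tree: B1–B2, B2–B3, B1–B4, B2–B5
Every bag has size at most 2, so the width is 2 − 1 = 1 and tw(G) ≤ 1. Since G has at least one edge (e.g. a–c), it is not an edgeless graph, so tw(G) ≥ 1. The upper and lower bounds meet at 1, so that is the treewidth.

1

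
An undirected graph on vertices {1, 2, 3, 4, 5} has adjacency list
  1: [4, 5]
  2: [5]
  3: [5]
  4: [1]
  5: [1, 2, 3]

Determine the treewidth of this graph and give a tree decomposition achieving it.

Treewidth 1.
One optimal decomposition is:
Bags: B1 = {1, 4}  B2 = {1, 5}  B3 = {3, 5}  B4 = {2, 5}
Tree: B1–B2, B2–B3, B3–B4

The largest bag has 2 vertices, giving width 1; this decomposition certifies tw(G) ≤ 1. G has an edge, so its treewidth is at least 1. Combining the bounds, tw(G) = 1.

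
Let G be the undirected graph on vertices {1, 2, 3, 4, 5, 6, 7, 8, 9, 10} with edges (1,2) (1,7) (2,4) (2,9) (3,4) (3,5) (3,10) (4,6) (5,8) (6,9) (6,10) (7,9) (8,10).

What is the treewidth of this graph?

A width-2 tree decomposition is:
Bags: B1 = {3, 5, 8}  B2 = {3, 8, 10}  B3 = {3, 4, 10}  B4 = {4, 6, 10}  B5 = {2, 4, 6}  B6 = {2, 6, 9}  B7 = {1, 2, 9}  B8 = {1, 7, 9}
Tree: B1–B2, B2–B3, B3–B4, B4–B5, B5–B6, B6–B7, B7–B8
Every bag has size at most 3, so the width is 3 − 1 = 2 and tw(G) ≤ 2. The edges 5–8–10–3–5 form a cycle, so G is not a tree and its treewidth is at least 2. Combining the bounds, tw(G) = 2.

2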